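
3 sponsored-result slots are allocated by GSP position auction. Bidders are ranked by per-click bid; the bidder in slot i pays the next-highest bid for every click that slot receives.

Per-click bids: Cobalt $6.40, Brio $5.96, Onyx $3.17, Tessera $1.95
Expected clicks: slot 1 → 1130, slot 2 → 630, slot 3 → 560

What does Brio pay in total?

Brio pays $1997.10

Ranked by bid: $6.40 (Cobalt) > $5.96 (Brio) > $3.17 (Onyx) > $1.95 (Tessera)
Brio holds slot 2 → pays next bid $3.17 × 630 clicks = $1997.10.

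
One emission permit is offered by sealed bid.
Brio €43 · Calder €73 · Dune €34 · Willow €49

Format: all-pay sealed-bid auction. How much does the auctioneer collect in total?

Sorting bids: 73 (Calder) > 49 (Willow) > 43 (Brio) > 34 (Dune)
Every bidder forfeits their bid regardless of winning.
Revenue = 43 + 73 + 34 + 49 = €199.

Total revenue: €199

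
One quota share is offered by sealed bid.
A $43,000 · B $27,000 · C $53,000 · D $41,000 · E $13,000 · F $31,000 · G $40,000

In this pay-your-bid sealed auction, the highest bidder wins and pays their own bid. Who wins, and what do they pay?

Rule: the highest bidder wins and pays their own bid.
Sorting bids: 53,000 (C) > 43,000 (A) > 41,000 (D) > 40,000 (G) > 31,000 (F) > 27,000 (B) > …
First-price: C pays what they bid, $53,000.

C pays $53,000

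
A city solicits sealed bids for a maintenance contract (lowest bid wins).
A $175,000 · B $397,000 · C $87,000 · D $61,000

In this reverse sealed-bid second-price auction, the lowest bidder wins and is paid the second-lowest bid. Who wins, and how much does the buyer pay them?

Bids in order: 61,000 (D) < 87,000 (C) < 175,000 (A) < 397,000 (B)
D wins with the lowest bid; price is set by the runner-up at $87,000.

D is paid $87,000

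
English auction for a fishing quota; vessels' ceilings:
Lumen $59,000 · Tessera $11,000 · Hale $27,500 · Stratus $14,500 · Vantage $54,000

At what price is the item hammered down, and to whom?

Rule: the price rises until one bidder remains; the winner pays the price at which the last rival dropped out.
Limits ranked: 59,000 (Lumen) > 54,000 (Vantage) > 27,500 (Hale) > 14,500 (Stratus) > 11,000 (Tessera)
Bidding ends when Vantage exits at $54,000; Lumen takes it.

Lumen wins at $54,000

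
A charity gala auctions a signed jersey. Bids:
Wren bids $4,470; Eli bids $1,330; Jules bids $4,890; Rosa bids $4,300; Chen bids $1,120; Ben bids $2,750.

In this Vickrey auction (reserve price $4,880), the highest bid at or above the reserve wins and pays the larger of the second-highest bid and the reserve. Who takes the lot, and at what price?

Jules pays $4,880

Vickrey auction (reserve price $4,880): the highest bid at or above the reserve wins and pays the larger of the second-highest bid and the reserve.
Sorting bids: 4,890 (Jules) > 4,470 (Wren) > 4,300 (Rosa) > 2,750 (Ben) > 1,330 (Eli) > 1,120 (Chen)
Highest eligible bid: Jules at $4,890.
Second-highest bid $4,470 is below the reserve $4,880, so the reserve binds → payment $4,880.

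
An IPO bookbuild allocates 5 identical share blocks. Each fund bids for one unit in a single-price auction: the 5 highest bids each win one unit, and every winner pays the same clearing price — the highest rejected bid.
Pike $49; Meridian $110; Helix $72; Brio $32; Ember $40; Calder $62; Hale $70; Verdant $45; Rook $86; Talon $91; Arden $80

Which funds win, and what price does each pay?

Meridian, Talon, Rook, Arden, Helix; each pays $70

Ordering the bids: 110 (Meridian), 91 (Talon), 86 (Rook), 80 (Arden), 72 (Helix), 70 (Hale), 62 (Calder), …
Top 5: Meridian, Talon, Rook, Arden, Helix.
First losing bid is Hale's $70, which sets the uniform price.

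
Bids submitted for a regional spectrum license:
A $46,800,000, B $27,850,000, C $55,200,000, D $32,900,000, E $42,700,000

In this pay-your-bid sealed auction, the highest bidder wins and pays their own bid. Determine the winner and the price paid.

C pays $55,200,000

Bids ranked: 55,200,000 (C) > 46,800,000 (A) > 42,700,000 (E) > 32,900,000 (D) > 27,850,000 (B)
First-price: C pays what they bid, $55,200,000.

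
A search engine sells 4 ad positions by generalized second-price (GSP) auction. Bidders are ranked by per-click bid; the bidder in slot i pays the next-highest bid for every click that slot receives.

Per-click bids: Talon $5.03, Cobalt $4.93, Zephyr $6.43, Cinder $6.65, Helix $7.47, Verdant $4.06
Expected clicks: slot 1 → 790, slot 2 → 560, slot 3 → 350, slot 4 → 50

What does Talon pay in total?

Ranked by bid: $7.47 (Helix) > $6.65 (Cinder) > $6.43 (Zephyr) > $5.03 (Talon) > $4.93 (Cobalt) > …
Talon holds slot 4 → pays next bid $4.93 × 50 clicks = $246.50.

Talon pays $246.50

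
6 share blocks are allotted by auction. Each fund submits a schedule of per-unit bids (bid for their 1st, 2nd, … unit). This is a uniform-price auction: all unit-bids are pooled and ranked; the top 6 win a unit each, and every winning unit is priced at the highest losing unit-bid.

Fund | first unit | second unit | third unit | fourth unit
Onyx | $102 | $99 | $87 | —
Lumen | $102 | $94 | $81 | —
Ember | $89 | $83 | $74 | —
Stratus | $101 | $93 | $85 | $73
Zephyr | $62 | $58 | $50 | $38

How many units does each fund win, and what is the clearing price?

Lumen 2, Onyx 2, Stratus 2; clearing price $89

All unit-bids, highest first — top 6: 102 (Onyx-1), 102 (Lumen-1), 101 (Stratus-1), 99 (Onyx-2), 94 (Lumen-2), 93 (Stratus-2)
First bid not allocated: $89.
Allocation: Lumen 2, Onyx 2, Stratus 2.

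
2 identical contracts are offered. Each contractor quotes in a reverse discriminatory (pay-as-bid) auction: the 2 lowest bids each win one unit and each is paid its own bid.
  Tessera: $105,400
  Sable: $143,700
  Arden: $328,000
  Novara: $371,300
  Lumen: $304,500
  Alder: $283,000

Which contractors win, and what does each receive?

Tessera $105,400, Sable $143,700

Sorting: 105,400 (Tessera), 143,700 (Sable), 283,000 (Alder), 304,500 (Lumen), …
Lowest 2: Tessera, Sable.
Each winner is paid its own bid: Tessera $105,400, Sable $143,700.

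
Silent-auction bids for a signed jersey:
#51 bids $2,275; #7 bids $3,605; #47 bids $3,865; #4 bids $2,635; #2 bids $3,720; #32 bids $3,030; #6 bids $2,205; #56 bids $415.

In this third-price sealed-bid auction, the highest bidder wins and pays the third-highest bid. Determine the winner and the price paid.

#47 pays $3,605

Third-price sealed-bid auction: the highest bidder wins and pays the third-highest bid.
Sorting bids: 3,865 (#47) > 3,720 (#2) > 3,605 (#7) > 3,030 (#32) > 2,635 (#4) > 2,275 (#51) > …
#47 is highest; pays the third-highest bid, $3,605.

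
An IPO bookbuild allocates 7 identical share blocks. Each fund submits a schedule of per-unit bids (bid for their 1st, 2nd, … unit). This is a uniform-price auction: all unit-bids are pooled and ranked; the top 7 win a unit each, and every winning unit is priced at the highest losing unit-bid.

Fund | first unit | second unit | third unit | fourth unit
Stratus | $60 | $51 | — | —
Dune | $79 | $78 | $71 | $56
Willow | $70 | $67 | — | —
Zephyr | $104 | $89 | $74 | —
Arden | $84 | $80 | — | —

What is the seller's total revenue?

All unit-bids, highest first — top 7: 104 (Zephyr-1), 89 (Zephyr-2), 84 (Arden-1), 80 (Arden-2), 79 (Dune-1), 78 (Dune-2), 74 (Zephyr-3)
Highest rejected unit-bid = $71.
Allocation: Arden 2, Dune 2, Zephyr 3. Every unit priced at $71.
Revenue = 7 × 71 = $497.

Total revenue: $497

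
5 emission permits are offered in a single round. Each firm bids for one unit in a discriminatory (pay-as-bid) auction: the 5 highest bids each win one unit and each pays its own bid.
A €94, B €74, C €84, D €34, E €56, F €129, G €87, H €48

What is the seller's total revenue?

Total revenue: €468

Bids ranked high→low: 129 (F), 94 (A), 87 (G), 84 (C), 74 (B), 56 (E), 48 (H), …
Top 5: F, A, G, C, B.
Total revenue = 129 + 94 + 87 + 84 + 74 = €468.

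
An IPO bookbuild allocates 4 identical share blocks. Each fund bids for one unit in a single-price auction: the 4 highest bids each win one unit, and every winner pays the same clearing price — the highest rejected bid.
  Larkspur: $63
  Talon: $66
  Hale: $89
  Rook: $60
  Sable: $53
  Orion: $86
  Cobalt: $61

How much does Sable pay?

Sable pays $0

Sorting: 89 (Hale), 86 (Orion), 66 (Talon), 63 (Larkspur), 61 (Cobalt), 60 (Rook), …
Winners (4 units): Hale, Orion, Talon, Larkspur.
First losing bid is Cobalt's $61, which sets the uniform price.
Sable does not win → pays $0.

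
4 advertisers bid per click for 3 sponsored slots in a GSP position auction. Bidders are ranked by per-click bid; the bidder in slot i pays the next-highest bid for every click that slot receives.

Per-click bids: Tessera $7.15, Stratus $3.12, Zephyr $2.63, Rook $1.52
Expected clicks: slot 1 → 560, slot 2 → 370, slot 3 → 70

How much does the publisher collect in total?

Ranked by bid: $7.15 (Tessera) > $3.12 (Stratus) > $2.63 (Zephyr) > $1.52 (Rook)
Slot 1: Tessera pays $3.12 × 560 = $1747.20
Slot 2: Stratus pays $2.63 × 370 = $973.10
Slot 3: Zephyr pays $1.52 × 70 = $106.40
Total = $2826.70

Total revenue: $2826.70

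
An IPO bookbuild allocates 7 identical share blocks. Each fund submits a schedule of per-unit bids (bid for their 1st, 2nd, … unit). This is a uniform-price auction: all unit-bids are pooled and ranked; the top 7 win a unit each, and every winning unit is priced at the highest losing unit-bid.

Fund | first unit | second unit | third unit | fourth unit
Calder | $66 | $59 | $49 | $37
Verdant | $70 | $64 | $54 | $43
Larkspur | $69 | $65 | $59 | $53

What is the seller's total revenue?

Total revenue: $378

Pooled unit-bids ranked (top 7): 70 (Verdant-1), 69 (Larkspur-1), 66 (Calder-1), 65 (Larkspur-2), 64 (Verdant-2), 59 (Calder-2), 59 (Larkspur-3)
First bid not allocated: $54.
Allocation: Calder 2, Larkspur 3, Verdant 2. Every unit priced at $54.
Revenue = 7 × 54 = $378.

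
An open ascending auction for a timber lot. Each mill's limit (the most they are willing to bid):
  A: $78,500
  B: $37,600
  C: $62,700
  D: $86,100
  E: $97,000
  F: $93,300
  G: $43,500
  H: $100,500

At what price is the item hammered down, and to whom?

H wins at $97,000

Sorting limits: 100,500 (H) > 97,000 (E) > 93,300 (F) > 86,100 (D) > 78,500 (A) > 62,700 (C) > …
Once the price passes $97,000, only H is left; the hammer falls at E's limit of $97,000.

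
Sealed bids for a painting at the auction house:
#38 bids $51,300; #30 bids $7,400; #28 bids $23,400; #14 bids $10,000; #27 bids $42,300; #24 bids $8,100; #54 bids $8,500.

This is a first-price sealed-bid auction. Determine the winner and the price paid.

Bids in order: 51,300 (#38) > 42,300 (#27) > 23,400 (#28) > 10,000 (#14) > 8,500 (#54) > 8,100 (#24) > …
First-price: #38 pays what they bid, $51,300.

#38 pays $51,300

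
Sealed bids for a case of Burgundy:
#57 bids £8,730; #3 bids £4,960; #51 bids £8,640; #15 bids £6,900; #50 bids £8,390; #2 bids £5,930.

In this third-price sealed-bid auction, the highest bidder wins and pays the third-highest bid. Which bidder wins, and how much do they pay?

#57 pays £8,390

Third-price sealed-bid auction: the highest bidder wins and pays the third-highest bid.
Bids ranked: 8,730 (#57) > 8,640 (#51) > 8,390 (#50) > 6,900 (#15) > 5,930 (#2) > 4,960 (#3)
#57 is highest; pays the third-highest bid, £8,390.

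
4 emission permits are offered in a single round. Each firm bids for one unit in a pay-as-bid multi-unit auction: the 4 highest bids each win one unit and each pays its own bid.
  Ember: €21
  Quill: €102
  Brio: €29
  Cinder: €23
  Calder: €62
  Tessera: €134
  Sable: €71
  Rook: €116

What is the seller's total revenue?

Bids ranked high→low: 134 (Tessera), 116 (Rook), 102 (Quill), 71 (Sable), 62 (Calder), 29 (Brio), …
The 4 highest are Tessera, Rook, Quill, Sable.
Total revenue = 134 + 116 + 102 + 71 = €423.

Total revenue: €423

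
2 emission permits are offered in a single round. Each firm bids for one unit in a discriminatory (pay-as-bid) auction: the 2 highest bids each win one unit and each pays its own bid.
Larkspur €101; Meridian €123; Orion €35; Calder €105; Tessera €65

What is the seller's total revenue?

Total revenue: €228

Bids ranked high→low: 123 (Meridian), 105 (Calder), 101 (Larkspur), 65 (Tessera), …
Winners (2 units): Meridian, Calder.
Total revenue = 123 + 105 = €228.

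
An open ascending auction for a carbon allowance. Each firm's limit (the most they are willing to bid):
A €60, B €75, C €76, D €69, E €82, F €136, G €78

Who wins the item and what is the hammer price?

F wins at €82

Rule: the price rises until one bidder remains; the winner pays the price at which the last rival dropped out.
Limits ranked: 136 (F) > 82 (E) > 78 (G) > 76 (C) > 75 (B) > 69 (D) > …
Bidding ends when E exits at €82; F takes it.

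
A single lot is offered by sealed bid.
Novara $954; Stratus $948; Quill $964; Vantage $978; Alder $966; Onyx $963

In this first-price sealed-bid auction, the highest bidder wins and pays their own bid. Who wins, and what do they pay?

Vantage pays $978

Sorting bids: 978 (Vantage) > 966 (Alder) > 964 (Quill) > 963 (Onyx) > 954 (Novara) > 948 (Stratus)
Vantage is highest → pays own bid, $978.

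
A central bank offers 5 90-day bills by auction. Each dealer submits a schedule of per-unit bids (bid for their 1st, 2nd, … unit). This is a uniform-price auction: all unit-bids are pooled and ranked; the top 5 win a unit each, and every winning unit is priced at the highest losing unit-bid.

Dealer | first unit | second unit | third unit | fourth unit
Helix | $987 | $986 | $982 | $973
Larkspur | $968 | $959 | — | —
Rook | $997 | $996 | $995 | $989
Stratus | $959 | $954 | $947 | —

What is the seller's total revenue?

Pooled unit-bids ranked (top 5): 997 (Rook-1), 996 (Rook-2), 995 (Rook-3), 989 (Rook-4), 987 (Helix-1)
First bid not allocated: $986.
Allocation: Helix 1, Rook 4. Every unit priced at $986.
Revenue = 5 × 986 = $4,930.

Total revenue: $4,930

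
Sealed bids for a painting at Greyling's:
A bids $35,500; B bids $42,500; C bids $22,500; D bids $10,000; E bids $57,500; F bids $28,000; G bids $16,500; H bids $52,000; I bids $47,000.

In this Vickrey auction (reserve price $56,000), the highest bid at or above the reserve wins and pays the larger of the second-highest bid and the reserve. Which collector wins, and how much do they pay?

Rule: the highest bid at or above the reserve wins and pays the larger of the second-highest bid and the reserve.
Bids ranked: 57,500 (E) > 52,000 (H) > 47,000 (I) > 42,500 (B) > 35,500 (A) > 28,000 (F) > …
E has the top bid at or above the reserve ($57,500).
Second-highest bid $52,000 is below the reserve $56,000, so the reserve binds → payment $56,000.

E pays $56,000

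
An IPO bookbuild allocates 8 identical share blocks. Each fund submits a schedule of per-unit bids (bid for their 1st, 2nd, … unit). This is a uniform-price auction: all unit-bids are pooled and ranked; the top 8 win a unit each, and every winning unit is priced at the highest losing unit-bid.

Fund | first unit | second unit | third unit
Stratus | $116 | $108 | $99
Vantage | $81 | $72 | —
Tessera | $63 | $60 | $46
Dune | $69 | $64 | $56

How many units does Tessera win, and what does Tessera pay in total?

Tessera: 1 unit, pays $60

All unit-bids, highest first — top 8: 116 (Stratus-1), 108 (Stratus-2), 99 (Stratus-3), 81 (Vantage-1), 72 (Vantage-2), 69 (Dune-1), 64 (Dune-2), 63 (Tessera-1)
First bid not allocated: $60.
Tessera wins 1 unit(s) at $60 each.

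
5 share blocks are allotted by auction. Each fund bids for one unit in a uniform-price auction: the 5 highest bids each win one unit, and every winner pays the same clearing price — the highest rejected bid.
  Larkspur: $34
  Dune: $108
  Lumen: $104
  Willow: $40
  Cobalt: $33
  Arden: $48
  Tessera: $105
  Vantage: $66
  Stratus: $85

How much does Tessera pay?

Tessera pays $48

Sorting: 108 (Dune), 105 (Tessera), 104 (Lumen), 85 (Stratus), 66 (Vantage), 48 (Arden), 40 (Willow), …
Top 5: Dune, Tessera, Lumen, Stratus, Vantage.
Highest unsuccessful bid: $48 → clearing price.
Tessera wins → pays $48.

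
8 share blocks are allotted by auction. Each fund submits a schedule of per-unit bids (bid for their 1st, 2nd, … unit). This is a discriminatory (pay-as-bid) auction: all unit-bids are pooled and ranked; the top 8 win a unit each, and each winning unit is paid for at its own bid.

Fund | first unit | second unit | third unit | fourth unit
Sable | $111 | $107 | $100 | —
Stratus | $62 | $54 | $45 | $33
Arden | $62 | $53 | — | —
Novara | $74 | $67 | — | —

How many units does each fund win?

Arden 1, Novara 2, Sable 3, Stratus 2

All unit-bids, highest first — top 8: 111 (Sable-1), 107 (Sable-2), 100 (Sable-3), 74 (Novara-1), 67 (Novara-2), 62 (Stratus-1), 62 (Arden-1), 54 (Stratus-2)
Next rejected bid: $53 (not a price — pay-as-bid).
Allocation: Arden 1, Novara 2, Sable 3, Stratus 2.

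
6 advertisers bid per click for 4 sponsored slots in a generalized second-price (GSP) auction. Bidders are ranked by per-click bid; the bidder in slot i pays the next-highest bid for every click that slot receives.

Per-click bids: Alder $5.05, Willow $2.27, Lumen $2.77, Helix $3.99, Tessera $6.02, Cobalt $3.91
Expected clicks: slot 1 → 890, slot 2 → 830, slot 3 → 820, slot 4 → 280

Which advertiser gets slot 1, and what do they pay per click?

Per-click bids in order: $6.02 (Tessera) > $5.05 (Alder) > $3.99 (Helix) > $3.91 (Cobalt) > $2.77 (Lumen) > …
Slot 1 goes to the first-ranked bidder, Tessera, who pays the next bid down: $5.05/click.

Tessera; $5.05 per click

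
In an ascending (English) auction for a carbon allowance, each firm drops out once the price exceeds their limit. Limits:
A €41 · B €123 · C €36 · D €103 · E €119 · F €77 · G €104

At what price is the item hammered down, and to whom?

Rule: the price rises until one bidder remains; the winner pays the price at which the last rival dropped out.
Limits ranked: 123 (B) > 119 (E) > 104 (G) > 103 (D) > 77 (F) > 41 (A) > …
Once the price passes €119, only B is left; the hammer falls at E's limit of €119.

B wins at €119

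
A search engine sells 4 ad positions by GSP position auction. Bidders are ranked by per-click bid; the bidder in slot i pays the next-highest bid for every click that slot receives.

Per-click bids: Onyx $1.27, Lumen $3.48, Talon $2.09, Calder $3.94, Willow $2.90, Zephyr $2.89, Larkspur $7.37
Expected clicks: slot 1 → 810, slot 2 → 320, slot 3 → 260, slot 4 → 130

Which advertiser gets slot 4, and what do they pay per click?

Per-click bids in order: $7.37 (Larkspur) > $3.94 (Calder) > $3.48 (Lumen) > $2.90 (Willow) > $2.89 (Zephyr) > …
Slot 4 goes to the fourth-ranked bidder, Willow, who pays the next bid down: $2.89/click.

Willow; $2.89 per click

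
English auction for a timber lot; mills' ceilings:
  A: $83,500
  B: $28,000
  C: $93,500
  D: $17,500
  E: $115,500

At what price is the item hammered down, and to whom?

E wins at $93,500

Rule: the price rises until one bidder remains; the winner pays the price at which the last rival dropped out.
Limits in order: 115,500 (E) > 93,500 (C) > 83,500 (A) > 28,000 (B) > 17,500 (D)
Bidding ends when C exits at $93,500; E takes it.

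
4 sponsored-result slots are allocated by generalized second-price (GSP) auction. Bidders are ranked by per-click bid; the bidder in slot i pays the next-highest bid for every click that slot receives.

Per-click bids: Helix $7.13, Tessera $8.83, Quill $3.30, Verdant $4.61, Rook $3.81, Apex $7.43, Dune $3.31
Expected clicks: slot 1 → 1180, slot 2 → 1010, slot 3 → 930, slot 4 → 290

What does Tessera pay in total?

Sorting advertisers: $8.83 (Tessera) > $7.43 (Apex) > $7.13 (Helix) > $4.61 (Verdant) > $3.81 (Rook) > …
Tessera holds slot 1 → pays next bid $7.43 × 1180 clicks = $8767.40.

Tessera pays $8767.40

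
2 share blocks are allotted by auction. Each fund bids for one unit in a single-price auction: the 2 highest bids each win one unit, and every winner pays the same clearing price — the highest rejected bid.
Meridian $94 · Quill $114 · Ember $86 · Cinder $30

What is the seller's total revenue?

Total revenue: $172

Ordering the bids: 114 (Quill), 94 (Meridian), 86 (Ember), 30 (Cinder)
The 2 highest are Quill, Meridian.
Clearing price = highest rejected bid = $86.
Total revenue = 2 × $86 = $172.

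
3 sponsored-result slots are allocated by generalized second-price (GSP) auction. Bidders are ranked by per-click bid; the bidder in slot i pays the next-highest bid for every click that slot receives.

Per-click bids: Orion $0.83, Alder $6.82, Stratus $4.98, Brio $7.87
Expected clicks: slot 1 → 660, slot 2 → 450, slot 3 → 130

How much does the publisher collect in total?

Ranked by bid: $7.87 (Brio) > $6.82 (Alder) > $4.98 (Stratus) > $0.83 (Orion)
Slot 1: Brio pays $6.82 × 660 = $4501.20
Slot 2: Alder pays $4.98 × 450 = $2241.00
Slot 3: Stratus pays $0.83 × 130 = $107.90
Total = $6850.10

Total revenue: $6850.10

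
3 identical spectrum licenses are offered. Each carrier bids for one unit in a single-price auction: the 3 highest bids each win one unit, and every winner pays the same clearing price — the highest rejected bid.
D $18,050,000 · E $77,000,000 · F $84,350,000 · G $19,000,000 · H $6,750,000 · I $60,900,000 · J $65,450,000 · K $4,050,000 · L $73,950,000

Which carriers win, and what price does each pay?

Bids ranked high→low: 84,350,000 (F), 77,000,000 (E), 73,950,000 (L), 65,450,000 (J), 60,900,000 (I), …
The 3 highest are F, E, L.
Highest unsuccessful bid: $65,450,000 → clearing price.

F, E, L; each pays $65,450,000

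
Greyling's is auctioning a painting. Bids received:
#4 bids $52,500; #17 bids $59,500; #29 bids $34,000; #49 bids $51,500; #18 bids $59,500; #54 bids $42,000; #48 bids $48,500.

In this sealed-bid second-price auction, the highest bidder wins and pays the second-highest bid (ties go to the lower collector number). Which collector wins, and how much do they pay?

#17 pays $59,500

Bids ranked: 59,500 (#17) > 59,500 (#18) > 52,500 (#4) > 51,500 (#49) > 48,500 (#48) > 42,000 (#54) > …
Tie at $59,500 → #17 wins by tie-break.
#17 is highest; pays the second-highest bid, $59,500.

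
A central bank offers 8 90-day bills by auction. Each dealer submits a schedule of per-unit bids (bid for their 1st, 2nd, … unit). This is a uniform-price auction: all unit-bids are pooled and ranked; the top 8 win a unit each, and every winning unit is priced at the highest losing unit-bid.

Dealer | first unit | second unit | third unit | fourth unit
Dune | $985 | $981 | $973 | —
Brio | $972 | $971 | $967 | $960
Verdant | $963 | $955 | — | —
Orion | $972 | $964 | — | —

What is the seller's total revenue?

Total revenue: $7,704

All unit-bids, highest first — top 8: 985 (Dune-1), 981 (Dune-2), 973 (Dune-3), 972 (Brio-1), 972 (Orion-1), 971 (Brio-2), 967 (Brio-3), 964 (Orion-2)
The (k+1)-th unit-bid is $963.
Allocation: Brio 3, Dune 3, Orion 2. Every unit priced at $963.
Revenue = 8 × 963 = $7,704.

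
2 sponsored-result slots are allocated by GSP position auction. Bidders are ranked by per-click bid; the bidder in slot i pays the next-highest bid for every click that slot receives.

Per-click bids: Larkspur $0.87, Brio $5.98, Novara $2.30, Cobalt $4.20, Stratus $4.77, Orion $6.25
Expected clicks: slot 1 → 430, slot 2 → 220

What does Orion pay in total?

Sorting advertisers: $6.25 (Orion) > $5.98 (Brio) > $4.77 (Stratus) > …
Orion holds slot 1 → pays next bid $5.98 × 430 clicks = $2571.40.

Orion pays $2571.40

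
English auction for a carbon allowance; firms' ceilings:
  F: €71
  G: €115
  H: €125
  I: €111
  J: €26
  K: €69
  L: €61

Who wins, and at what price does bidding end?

Limits in order: 125 (H) > 115 (G) > 111 (I) > 71 (F) > 69 (K) > 61 (L) > …
Bidding ends when G exits at €115; H takes it.

H wins at €115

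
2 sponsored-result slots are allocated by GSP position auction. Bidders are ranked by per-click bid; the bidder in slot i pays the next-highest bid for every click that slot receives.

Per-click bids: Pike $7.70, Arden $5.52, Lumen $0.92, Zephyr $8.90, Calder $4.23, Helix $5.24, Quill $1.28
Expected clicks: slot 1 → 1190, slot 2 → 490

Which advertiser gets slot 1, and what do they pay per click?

Zephyr; $7.70 per click

Sorting advertisers: $8.90 (Zephyr) > $7.70 (Pike) > $5.52 (Arden) > …
Slot 1 goes to the first-ranked bidder, Zephyr, who pays the next bid down: $7.70/click.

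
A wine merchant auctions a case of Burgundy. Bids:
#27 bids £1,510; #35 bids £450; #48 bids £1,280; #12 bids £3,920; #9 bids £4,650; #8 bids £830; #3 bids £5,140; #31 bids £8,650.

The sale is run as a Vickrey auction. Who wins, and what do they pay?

#31 pays £5,140

Rule: the highest bidder wins and pays the second-highest bid.
Bids in order: 8,650 (#31) > 5,140 (#3) > 4,650 (#9) > 3,920 (#12) > 1,510 (#27) > 1,280 (#48) > …
#31 is highest; pays the second-highest bid, £5,140.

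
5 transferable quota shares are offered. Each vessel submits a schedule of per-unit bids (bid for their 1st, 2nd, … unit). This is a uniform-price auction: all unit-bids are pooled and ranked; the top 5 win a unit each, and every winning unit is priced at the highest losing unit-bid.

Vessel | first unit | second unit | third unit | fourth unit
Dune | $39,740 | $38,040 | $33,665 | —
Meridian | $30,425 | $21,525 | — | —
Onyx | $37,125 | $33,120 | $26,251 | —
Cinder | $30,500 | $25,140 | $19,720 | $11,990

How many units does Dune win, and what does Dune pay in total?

Dune: 3 units, pays $91,500

Pooled unit-bids ranked (top 5): 39,740 (Dune-1), 38,040 (Dune-2), 37,125 (Onyx-1), 33,665 (Dune-3), 33,120 (Onyx-2)
First bid not allocated: $30,500.
Dune wins 3 unit(s) at $30,500 each.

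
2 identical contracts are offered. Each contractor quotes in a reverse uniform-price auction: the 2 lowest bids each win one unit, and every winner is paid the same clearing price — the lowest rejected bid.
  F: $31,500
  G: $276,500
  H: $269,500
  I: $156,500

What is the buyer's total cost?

Total cost: $539,000

Bids ranked low→high: 31,500 (F), 156,500 (I), 269,500 (H), 276,500 (G)
The 2 lowest are F, I.
First losing bid is H's $269,500, which sets the uniform price.
Total cost = 2 × $269,500 = $539,000.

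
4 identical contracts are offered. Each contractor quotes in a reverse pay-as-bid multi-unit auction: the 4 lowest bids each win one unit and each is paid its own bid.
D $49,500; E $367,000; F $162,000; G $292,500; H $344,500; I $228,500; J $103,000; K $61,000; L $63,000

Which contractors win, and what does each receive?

D $49,500, K $61,000, L $63,000, J $103,000

Bids ranked low→high: 49,500 (D), 61,000 (K), 63,000 (L), 103,000 (J), 162,000 (F), 228,500 (I), …
Lowest 4: D, K, L, J.
Each winner is paid its own bid: D $49,500, K $61,000, L $63,000, J $103,000.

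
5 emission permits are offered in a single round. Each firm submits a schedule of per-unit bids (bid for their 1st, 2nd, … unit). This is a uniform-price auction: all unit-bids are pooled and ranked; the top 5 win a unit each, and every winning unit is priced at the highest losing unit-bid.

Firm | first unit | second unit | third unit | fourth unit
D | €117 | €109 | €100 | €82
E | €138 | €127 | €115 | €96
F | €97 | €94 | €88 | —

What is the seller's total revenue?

Total revenue: €500

Merging the schedules and taking the best 5: 138 (E-1), 127 (E-2), 117 (D-1), 115 (E-3), 109 (D-2)
First bid not allocated: €100.
Allocation: D 2, E 3. Every unit priced at €100.
Revenue = 5 × 100 = €500.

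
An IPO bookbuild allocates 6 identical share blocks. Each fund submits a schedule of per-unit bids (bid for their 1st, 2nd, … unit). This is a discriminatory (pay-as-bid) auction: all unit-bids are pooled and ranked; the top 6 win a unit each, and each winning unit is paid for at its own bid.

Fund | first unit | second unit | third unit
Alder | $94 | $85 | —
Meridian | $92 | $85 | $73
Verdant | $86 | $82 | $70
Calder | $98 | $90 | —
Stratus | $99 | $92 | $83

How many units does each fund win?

Merging the schedules and taking the best 6: 99 (Stratus-1), 98 (Calder-1), 94 (Alder-1), 92 (Meridian-1), 92 (Stratus-2), 90 (Calder-2)
Next rejected bid: $86 (not a price — pay-as-bid).
Allocation: Alder 1, Calder 2, Meridian 1, Stratus 2.

Alder 1, Calder 2, Meridian 1, Stratus 2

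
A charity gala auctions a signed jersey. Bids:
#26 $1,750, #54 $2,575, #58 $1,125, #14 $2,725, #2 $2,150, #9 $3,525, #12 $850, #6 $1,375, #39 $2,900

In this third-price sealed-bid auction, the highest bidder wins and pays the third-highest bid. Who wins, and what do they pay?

Third-price sealed-bid auction: the highest bidder wins and pays the third-highest bid.
Bids in order: 3,525 (#9) > 2,900 (#39) > 2,725 (#14) > 2,575 (#54) > 2,150 (#2) > 1,750 (#26) > …
#9 is highest; pays the third-highest bid, $2,725.

#9 pays $2,725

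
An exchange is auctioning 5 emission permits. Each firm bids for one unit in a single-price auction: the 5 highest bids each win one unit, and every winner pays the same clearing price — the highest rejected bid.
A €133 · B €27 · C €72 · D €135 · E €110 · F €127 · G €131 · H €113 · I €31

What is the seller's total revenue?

Bids ranked high→low: 135 (D), 133 (A), 131 (G), 127 (F), 113 (H), 110 (E), 72 (C), …
Top 5: D, A, G, F, H.
Highest unsuccessful bid: €110 → clearing price.
Total revenue = 5 × €110 = €550.

Total revenue: €550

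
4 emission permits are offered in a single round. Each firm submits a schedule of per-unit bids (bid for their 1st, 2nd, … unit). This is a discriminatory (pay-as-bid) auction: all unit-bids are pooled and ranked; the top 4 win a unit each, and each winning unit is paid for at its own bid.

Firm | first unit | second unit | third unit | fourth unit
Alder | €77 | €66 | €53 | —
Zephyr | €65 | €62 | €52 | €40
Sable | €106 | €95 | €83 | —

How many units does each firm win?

Alder 1, Sable 3

Pooled unit-bids ranked (top 4): 106 (Sable-1), 95 (Sable-2), 83 (Sable-3), 77 (Alder-1)
Next rejected bid: €66 (not a price — pay-as-bid).
Allocation: Alder 1, Sable 3.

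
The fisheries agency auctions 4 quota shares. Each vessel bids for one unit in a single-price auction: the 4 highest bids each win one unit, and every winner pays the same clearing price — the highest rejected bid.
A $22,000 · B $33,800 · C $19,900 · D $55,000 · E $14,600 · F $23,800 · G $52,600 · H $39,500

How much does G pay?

Ordering the bids: 55,000 (D), 52,600 (G), 39,500 (H), 33,800 (B), 23,800 (F), 22,000 (A), …
The 4 highest are D, G, H, B.
First losing bid is F's $23,800, which sets the uniform price.
G wins → pays $23,800.

G pays $23,800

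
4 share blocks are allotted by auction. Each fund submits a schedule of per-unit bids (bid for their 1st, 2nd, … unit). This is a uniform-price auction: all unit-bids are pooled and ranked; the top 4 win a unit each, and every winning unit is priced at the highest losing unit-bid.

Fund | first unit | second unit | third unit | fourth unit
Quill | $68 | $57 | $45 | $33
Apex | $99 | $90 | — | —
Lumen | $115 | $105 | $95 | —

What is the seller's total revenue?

Total revenue: $360

Pooled unit-bids ranked (top 4): 115 (Lumen-1), 105 (Lumen-2), 99 (Apex-1), 95 (Lumen-3)
First bid not allocated: $90.
Allocation: Apex 1, Lumen 3. Every unit priced at $90.
Revenue = 4 × 90 = $360.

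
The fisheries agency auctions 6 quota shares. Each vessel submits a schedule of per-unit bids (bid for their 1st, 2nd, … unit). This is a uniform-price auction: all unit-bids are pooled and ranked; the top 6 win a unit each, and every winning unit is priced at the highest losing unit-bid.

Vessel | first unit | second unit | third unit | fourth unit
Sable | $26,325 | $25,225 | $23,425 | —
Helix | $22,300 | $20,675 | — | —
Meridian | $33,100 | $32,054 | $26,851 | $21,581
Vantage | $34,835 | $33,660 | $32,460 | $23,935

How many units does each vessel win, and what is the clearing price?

Meridian 3, Vantage 3; clearing price $26,325

All unit-bids, highest first — top 6: 34,835 (Vantage-1), 33,660 (Vantage-2), 33,100 (Meridian-1), 32,460 (Vantage-3), 32,054 (Meridian-2), 26,851 (Meridian-3)
Highest rejected unit-bid = $26,325.
Allocation: Meridian 3, Vantage 3.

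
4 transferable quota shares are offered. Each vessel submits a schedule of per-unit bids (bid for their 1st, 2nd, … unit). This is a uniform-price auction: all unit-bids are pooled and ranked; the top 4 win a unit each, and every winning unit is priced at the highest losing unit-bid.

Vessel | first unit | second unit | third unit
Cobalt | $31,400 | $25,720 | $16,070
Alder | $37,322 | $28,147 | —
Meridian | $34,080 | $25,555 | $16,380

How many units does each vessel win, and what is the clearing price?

Alder 2, Cobalt 1, Meridian 1; clearing price $25,720

All unit-bids, highest first — top 4: 37,322 (Alder-1), 34,080 (Meridian-1), 31,400 (Cobalt-1), 28,147 (Alder-2)
First bid not allocated: $25,720.
Allocation: Alder 2, Cobalt 1, Meridian 1.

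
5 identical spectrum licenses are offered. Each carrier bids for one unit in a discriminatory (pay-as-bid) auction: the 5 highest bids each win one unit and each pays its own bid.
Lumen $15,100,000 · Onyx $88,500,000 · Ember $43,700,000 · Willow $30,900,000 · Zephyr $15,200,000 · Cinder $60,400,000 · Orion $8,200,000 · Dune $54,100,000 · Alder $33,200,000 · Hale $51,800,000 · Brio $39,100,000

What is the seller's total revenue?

Total revenue: $298,500,000

Sorting: 88,500,000 (Onyx), 60,400,000 (Cinder), 54,100,000 (Dune), 51,800,000 (Hale), 43,700,000 (Ember), 39,100,000 (Brio), 33,200,000 (Alder), …
Winners (5 units): Onyx, Cinder, Dune, Hale, Ember.
Total revenue = 88,500,000 + 60,400,000 + 54,100,000 + 51,800,000 + 43,700,000 = $298,500,000.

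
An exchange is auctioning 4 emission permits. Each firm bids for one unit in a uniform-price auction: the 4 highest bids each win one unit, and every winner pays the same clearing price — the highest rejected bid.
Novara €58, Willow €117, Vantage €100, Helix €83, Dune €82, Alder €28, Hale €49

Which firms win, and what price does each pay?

Ordering the bids: 117 (Willow), 100 (Vantage), 83 (Helix), 82 (Dune), 58 (Novara), 49 (Hale), …
Winners (4 units): Willow, Vantage, Helix, Dune.
Clearing price = highest rejected bid = €58.

Willow, Vantage, Helix, Dune; each pays €58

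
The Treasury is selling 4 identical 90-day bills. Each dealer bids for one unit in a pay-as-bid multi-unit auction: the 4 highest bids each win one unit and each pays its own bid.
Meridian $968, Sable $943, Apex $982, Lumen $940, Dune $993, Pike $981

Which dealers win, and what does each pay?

Sorting: 993 (Dune), 982 (Apex), 981 (Pike), 968 (Meridian), 943 (Sable), 940 (Lumen)
Winners (4 units): Dune, Apex, Pike, Meridian.
Each winner pays its own bid: Dune $993, Apex $982, Pike $981, Meridian $968.

Dune $993, Apex $982, Pike $981, Meridian $968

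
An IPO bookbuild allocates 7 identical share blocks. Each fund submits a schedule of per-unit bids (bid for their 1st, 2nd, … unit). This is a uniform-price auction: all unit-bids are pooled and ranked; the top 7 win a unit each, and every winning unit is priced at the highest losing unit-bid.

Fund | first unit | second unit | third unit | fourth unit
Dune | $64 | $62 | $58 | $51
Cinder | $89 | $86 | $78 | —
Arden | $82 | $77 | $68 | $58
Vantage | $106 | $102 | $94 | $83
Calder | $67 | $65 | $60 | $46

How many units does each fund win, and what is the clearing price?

Arden 1, Cinder 2, Vantage 4; clearing price $78

Merging the schedules and taking the best 7: 106 (Vantage-1), 102 (Vantage-2), 94 (Vantage-3), 89 (Cinder-1), 86 (Cinder-2), 83 (Vantage-4), 82 (Arden-1)
The (k+1)-th unit-bid is $78.
Allocation: Arden 1, Cinder 2, Vantage 4.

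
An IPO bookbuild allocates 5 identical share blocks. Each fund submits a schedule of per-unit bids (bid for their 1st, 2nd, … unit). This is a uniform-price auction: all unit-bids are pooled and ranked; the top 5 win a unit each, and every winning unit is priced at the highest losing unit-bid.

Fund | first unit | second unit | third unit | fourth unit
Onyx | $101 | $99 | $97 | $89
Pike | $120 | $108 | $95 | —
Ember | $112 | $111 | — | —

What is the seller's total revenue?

Total revenue: $495

Pooled unit-bids ranked (top 5): 120 (Pike-1), 112 (Ember-1), 111 (Ember-2), 108 (Pike-2), 101 (Onyx-1)
Highest rejected unit-bid = $99.
Allocation: Ember 2, Onyx 1, Pike 2. Every unit priced at $99.
Revenue = 5 × 99 = $495.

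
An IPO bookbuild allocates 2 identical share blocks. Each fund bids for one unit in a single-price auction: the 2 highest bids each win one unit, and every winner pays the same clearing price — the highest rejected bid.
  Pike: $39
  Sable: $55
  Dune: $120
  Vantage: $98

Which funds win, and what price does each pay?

Dune, Vantage; each pays $55

Sorting: 120 (Dune), 98 (Vantage), 55 (Sable), 39 (Pike)
Winners (2 units): Dune, Vantage.
Clearing price = highest rejected bid = $55.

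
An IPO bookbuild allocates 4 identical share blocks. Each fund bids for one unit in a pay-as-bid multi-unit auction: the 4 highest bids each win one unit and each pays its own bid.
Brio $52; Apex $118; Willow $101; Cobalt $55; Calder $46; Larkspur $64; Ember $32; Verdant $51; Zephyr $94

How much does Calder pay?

Calder pays $0

Bids ranked high→low: 118 (Apex), 101 (Willow), 94 (Zephyr), 64 (Larkspur), 55 (Cobalt), 52 (Brio), …
The 4 highest are Apex, Willow, Zephyr, Larkspur.
Calder does not win → $0.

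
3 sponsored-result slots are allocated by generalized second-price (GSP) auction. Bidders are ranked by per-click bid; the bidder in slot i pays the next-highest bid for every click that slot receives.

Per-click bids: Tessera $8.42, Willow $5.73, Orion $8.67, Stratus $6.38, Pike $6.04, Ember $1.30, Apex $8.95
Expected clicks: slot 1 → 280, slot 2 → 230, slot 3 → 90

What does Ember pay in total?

Sorting advertisers: $8.95 (Apex) > $8.67 (Orion) > $8.42 (Tessera) > $6.38 (Stratus) > …
Ember ranks below slot 3 → no slot, pays nothing.

Ember pays $0.00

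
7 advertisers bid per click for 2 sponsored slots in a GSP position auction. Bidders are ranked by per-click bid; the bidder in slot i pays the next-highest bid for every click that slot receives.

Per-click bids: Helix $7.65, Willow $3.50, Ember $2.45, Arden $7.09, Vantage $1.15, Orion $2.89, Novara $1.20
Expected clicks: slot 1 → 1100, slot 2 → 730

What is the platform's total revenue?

Total revenue: $10354.00

Per-click bids in order: $7.65 (Helix) > $7.09 (Arden) > $3.50 (Willow) > …
Slot 1: Helix pays $7.09 × 1100 = $7799.00
Slot 2: Arden pays $3.50 × 730 = $2555.00
Total = $10354.00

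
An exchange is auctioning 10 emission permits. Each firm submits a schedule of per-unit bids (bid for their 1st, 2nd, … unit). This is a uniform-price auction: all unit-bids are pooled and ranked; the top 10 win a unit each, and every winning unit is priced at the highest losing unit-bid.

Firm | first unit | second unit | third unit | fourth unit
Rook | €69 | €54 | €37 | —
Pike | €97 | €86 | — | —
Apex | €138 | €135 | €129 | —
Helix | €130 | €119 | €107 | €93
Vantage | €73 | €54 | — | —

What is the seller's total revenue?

Pooled unit-bids ranked (top 10): 138 (Apex-1), 135 (Apex-2), 130 (Helix-1), 129 (Apex-3), 119 (Helix-2), 107 (Helix-3), 97 (Pike-1), 93 (Helix-4), 86 (Pike-2), 73 (Vantage-1)
Highest rejected unit-bid = €69.
Allocation: Apex 3, Helix 4, Pike 2, Vantage 1. Every unit priced at €69.
Revenue = 10 × 69 = €690.

Total revenue: €690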